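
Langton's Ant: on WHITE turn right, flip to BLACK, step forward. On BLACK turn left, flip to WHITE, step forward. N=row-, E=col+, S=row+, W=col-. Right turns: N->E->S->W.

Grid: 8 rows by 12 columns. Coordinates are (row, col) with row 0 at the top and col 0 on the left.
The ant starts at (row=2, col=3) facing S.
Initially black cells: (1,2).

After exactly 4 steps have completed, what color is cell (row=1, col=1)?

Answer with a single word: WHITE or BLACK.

Step 1: on WHITE (2,3): turn R to W, flip to black, move to (2,2). |black|=2
Step 2: on WHITE (2,2): turn R to N, flip to black, move to (1,2). |black|=3
Step 3: on BLACK (1,2): turn L to W, flip to white, move to (1,1). |black|=2
Step 4: on WHITE (1,1): turn R to N, flip to black, move to (0,1). |black|=3

Answer: BLACK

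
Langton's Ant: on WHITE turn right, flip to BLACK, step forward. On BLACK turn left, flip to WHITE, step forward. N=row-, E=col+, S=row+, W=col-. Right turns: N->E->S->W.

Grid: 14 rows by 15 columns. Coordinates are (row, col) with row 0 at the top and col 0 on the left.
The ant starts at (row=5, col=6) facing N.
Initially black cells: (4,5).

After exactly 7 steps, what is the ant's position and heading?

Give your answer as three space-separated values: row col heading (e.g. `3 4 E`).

Answer: 4 4 W

Derivation:
Step 1: on WHITE (5,6): turn R to E, flip to black, move to (5,7). |black|=2
Step 2: on WHITE (5,7): turn R to S, flip to black, move to (6,7). |black|=3
Step 3: on WHITE (6,7): turn R to W, flip to black, move to (6,6). |black|=4
Step 4: on WHITE (6,6): turn R to N, flip to black, move to (5,6). |black|=5
Step 5: on BLACK (5,6): turn L to W, flip to white, move to (5,5). |black|=4
Step 6: on WHITE (5,5): turn R to N, flip to black, move to (4,5). |black|=5
Step 7: on BLACK (4,5): turn L to W, flip to white, move to (4,4). |black|=4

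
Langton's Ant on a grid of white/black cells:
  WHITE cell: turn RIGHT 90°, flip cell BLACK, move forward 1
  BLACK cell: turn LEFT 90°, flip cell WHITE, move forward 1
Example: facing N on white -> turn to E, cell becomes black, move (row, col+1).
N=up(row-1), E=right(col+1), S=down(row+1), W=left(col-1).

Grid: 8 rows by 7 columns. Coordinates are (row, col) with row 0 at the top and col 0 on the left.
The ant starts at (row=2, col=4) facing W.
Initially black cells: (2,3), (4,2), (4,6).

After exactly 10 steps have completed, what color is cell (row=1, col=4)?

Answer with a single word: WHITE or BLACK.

Answer: BLACK

Derivation:
Step 1: on WHITE (2,4): turn R to N, flip to black, move to (1,4). |black|=4
Step 2: on WHITE (1,4): turn R to E, flip to black, move to (1,5). |black|=5
Step 3: on WHITE (1,5): turn R to S, flip to black, move to (2,5). |black|=6
Step 4: on WHITE (2,5): turn R to W, flip to black, move to (2,4). |black|=7
Step 5: on BLACK (2,4): turn L to S, flip to white, move to (3,4). |black|=6
Step 6: on WHITE (3,4): turn R to W, flip to black, move to (3,3). |black|=7
Step 7: on WHITE (3,3): turn R to N, flip to black, move to (2,3). |black|=8
Step 8: on BLACK (2,3): turn L to W, flip to white, move to (2,2). |black|=7
Step 9: on WHITE (2,2): turn R to N, flip to black, move to (1,2). |black|=8
Step 10: on WHITE (1,2): turn R to E, flip to black, move to (1,3). |black|=9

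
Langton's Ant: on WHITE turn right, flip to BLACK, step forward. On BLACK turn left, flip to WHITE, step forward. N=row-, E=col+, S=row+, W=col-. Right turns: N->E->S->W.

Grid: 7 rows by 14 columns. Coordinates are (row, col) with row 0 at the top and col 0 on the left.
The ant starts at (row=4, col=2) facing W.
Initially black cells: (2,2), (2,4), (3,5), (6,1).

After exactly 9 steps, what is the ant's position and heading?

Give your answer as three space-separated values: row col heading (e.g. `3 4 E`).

Answer: 5 2 S

Derivation:
Step 1: on WHITE (4,2): turn R to N, flip to black, move to (3,2). |black|=5
Step 2: on WHITE (3,2): turn R to E, flip to black, move to (3,3). |black|=6
Step 3: on WHITE (3,3): turn R to S, flip to black, move to (4,3). |black|=7
Step 4: on WHITE (4,3): turn R to W, flip to black, move to (4,2). |black|=8
Step 5: on BLACK (4,2): turn L to S, flip to white, move to (5,2). |black|=7
Step 6: on WHITE (5,2): turn R to W, flip to black, move to (5,1). |black|=8
Step 7: on WHITE (5,1): turn R to N, flip to black, move to (4,1). |black|=9
Step 8: on WHITE (4,1): turn R to E, flip to black, move to (4,2). |black|=10
Step 9: on WHITE (4,2): turn R to S, flip to black, move to (5,2). |black|=11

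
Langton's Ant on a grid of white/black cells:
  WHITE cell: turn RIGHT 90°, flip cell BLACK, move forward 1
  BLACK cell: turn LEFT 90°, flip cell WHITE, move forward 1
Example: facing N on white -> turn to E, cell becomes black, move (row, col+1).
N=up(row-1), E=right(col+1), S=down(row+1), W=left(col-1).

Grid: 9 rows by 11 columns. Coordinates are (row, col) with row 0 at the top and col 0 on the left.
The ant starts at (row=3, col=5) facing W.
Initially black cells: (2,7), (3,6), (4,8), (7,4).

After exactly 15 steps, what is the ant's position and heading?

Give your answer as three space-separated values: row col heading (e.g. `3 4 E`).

Step 1: on WHITE (3,5): turn R to N, flip to black, move to (2,5). |black|=5
Step 2: on WHITE (2,5): turn R to E, flip to black, move to (2,6). |black|=6
Step 3: on WHITE (2,6): turn R to S, flip to black, move to (3,6). |black|=7
Step 4: on BLACK (3,6): turn L to E, flip to white, move to (3,7). |black|=6
Step 5: on WHITE (3,7): turn R to S, flip to black, move to (4,7). |black|=7
Step 6: on WHITE (4,7): turn R to W, flip to black, move to (4,6). |black|=8
Step 7: on WHITE (4,6): turn R to N, flip to black, move to (3,6). |black|=9
Step 8: on WHITE (3,6): turn R to E, flip to black, move to (3,7). |black|=10
Step 9: on BLACK (3,7): turn L to N, flip to white, move to (2,7). |black|=9
Step 10: on BLACK (2,7): turn L to W, flip to white, move to (2,6). |black|=8
Step 11: on BLACK (2,6): turn L to S, flip to white, move to (3,6). |black|=7
Step 12: on BLACK (3,6): turn L to E, flip to white, move to (3,7). |black|=6
Step 13: on WHITE (3,7): turn R to S, flip to black, move to (4,7). |black|=7
Step 14: on BLACK (4,7): turn L to E, flip to white, move to (4,8). |black|=6
Step 15: on BLACK (4,8): turn L to N, flip to white, move to (3,8). |black|=5

Answer: 3 8 N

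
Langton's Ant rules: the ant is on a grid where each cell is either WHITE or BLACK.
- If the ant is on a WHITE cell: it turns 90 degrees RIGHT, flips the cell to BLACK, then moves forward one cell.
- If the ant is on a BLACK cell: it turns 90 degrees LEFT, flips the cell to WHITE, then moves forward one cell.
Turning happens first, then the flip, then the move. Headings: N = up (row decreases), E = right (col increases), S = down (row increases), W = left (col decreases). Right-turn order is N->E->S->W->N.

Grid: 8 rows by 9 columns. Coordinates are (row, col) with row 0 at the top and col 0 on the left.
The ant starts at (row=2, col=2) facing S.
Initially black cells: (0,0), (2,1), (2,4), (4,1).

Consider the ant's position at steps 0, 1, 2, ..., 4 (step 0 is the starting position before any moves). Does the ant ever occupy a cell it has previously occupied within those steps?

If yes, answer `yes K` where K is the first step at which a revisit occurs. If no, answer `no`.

Answer: no

Derivation:
Step 1: on WHITE (2,2): turn R to W, flip to black, move to (2,1). |black|=5 — new cell
Step 2: on BLACK (2,1): turn L to S, flip to white, move to (3,1). |black|=4 — new cell
Step 3: on WHITE (3,1): turn R to W, flip to black, move to (3,0). |black|=5 — new cell
Step 4: on WHITE (3,0): turn R to N, flip to black, move to (2,0). |black|=6 — new cell
No revisit within 4 steps.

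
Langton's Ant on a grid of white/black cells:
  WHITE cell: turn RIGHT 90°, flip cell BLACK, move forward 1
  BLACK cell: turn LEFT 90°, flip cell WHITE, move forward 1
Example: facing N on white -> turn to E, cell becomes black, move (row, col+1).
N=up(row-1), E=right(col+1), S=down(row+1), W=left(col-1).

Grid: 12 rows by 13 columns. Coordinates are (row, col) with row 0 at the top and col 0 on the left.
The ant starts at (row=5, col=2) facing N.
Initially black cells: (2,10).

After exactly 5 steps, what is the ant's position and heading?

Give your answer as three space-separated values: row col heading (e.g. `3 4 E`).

Answer: 5 1 W

Derivation:
Step 1: on WHITE (5,2): turn R to E, flip to black, move to (5,3). |black|=2
Step 2: on WHITE (5,3): turn R to S, flip to black, move to (6,3). |black|=3
Step 3: on WHITE (6,3): turn R to W, flip to black, move to (6,2). |black|=4
Step 4: on WHITE (6,2): turn R to N, flip to black, move to (5,2). |black|=5
Step 5: on BLACK (5,2): turn L to W, flip to white, move to (5,1). |black|=4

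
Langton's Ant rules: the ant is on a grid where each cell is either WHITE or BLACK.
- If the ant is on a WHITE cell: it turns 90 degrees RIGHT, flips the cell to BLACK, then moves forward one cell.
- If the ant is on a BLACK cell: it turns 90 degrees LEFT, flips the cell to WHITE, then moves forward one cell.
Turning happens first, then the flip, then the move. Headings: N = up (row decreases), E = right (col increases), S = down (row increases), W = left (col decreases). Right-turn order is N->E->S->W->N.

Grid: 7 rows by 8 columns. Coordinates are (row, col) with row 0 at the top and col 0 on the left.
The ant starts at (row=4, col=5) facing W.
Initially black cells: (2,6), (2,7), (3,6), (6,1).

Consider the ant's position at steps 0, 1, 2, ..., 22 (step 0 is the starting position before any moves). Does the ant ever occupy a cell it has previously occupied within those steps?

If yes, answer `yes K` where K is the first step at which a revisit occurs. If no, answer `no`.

Answer: yes 7

Derivation:
Step 1: on WHITE (4,5): turn R to N, flip to black, move to (3,5). |black|=5 — new cell
Step 2: on WHITE (3,5): turn R to E, flip to black, move to (3,6). |black|=6 — new cell
Step 3: on BLACK (3,6): turn L to N, flip to white, move to (2,6). |black|=5 — new cell
Step 4: on BLACK (2,6): turn L to W, flip to white, move to (2,5). |black|=4 — new cell
Step 5: on WHITE (2,5): turn R to N, flip to black, move to (1,5). |black|=5 — new cell
Step 6: on WHITE (1,5): turn R to E, flip to black, move to (1,6). |black|=6 — new cell
Step 7: on WHITE (1,6): turn R to S, flip to black, move to (2,6). |black|=7 — REVISIT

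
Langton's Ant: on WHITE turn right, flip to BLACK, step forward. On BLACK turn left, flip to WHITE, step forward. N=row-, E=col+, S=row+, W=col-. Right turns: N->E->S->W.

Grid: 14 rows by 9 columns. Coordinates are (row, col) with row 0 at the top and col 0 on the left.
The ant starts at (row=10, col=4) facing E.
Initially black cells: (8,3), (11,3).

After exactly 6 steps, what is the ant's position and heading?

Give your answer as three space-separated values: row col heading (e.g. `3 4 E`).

Answer: 11 3 E

Derivation:
Step 1: on WHITE (10,4): turn R to S, flip to black, move to (11,4). |black|=3
Step 2: on WHITE (11,4): turn R to W, flip to black, move to (11,3). |black|=4
Step 3: on BLACK (11,3): turn L to S, flip to white, move to (12,3). |black|=3
Step 4: on WHITE (12,3): turn R to W, flip to black, move to (12,2). |black|=4
Step 5: on WHITE (12,2): turn R to N, flip to black, move to (11,2). |black|=5
Step 6: on WHITE (11,2): turn R to E, flip to black, move to (11,3). |black|=6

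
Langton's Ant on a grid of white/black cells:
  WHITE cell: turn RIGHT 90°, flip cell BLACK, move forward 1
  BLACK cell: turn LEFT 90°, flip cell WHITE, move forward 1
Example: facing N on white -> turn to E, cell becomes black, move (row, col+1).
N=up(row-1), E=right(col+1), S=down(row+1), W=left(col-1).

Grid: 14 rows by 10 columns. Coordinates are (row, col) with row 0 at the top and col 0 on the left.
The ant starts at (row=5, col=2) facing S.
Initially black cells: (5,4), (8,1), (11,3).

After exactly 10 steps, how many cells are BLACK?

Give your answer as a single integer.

Answer: 9

Derivation:
Step 1: on WHITE (5,2): turn R to W, flip to black, move to (5,1). |black|=4
Step 2: on WHITE (5,1): turn R to N, flip to black, move to (4,1). |black|=5
Step 3: on WHITE (4,1): turn R to E, flip to black, move to (4,2). |black|=6
Step 4: on WHITE (4,2): turn R to S, flip to black, move to (5,2). |black|=7
Step 5: on BLACK (5,2): turn L to E, flip to white, move to (5,3). |black|=6
Step 6: on WHITE (5,3): turn R to S, flip to black, move to (6,3). |black|=7
Step 7: on WHITE (6,3): turn R to W, flip to black, move to (6,2). |black|=8
Step 8: on WHITE (6,2): turn R to N, flip to black, move to (5,2). |black|=9
Step 9: on WHITE (5,2): turn R to E, flip to black, move to (5,3). |black|=10
Step 10: on BLACK (5,3): turn L to N, flip to white, move to (4,3). |black|=9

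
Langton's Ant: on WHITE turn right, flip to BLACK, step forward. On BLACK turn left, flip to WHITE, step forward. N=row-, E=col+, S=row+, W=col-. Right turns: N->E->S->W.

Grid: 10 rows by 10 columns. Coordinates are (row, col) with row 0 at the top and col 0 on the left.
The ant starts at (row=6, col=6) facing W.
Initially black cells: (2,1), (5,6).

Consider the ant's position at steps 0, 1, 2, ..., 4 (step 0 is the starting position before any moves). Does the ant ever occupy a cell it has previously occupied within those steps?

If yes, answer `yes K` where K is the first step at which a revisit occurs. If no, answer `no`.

Step 1: on WHITE (6,6): turn R to N, flip to black, move to (5,6). |black|=3 — new cell
Step 2: on BLACK (5,6): turn L to W, flip to white, move to (5,5). |black|=2 — new cell
Step 3: on WHITE (5,5): turn R to N, flip to black, move to (4,5). |black|=3 — new cell
Step 4: on WHITE (4,5): turn R to E, flip to black, move to (4,6). |black|=4 — new cell
No revisit within 4 steps.

Answer: no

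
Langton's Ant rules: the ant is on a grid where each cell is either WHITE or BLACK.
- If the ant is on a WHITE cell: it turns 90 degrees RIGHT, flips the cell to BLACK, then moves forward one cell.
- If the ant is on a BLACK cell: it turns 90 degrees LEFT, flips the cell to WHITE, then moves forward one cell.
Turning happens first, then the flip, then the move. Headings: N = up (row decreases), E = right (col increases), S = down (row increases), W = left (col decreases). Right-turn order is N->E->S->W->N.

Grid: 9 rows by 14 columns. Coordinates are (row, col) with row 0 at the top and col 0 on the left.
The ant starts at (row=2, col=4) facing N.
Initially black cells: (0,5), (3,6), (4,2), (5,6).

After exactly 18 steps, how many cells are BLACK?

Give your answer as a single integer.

Step 1: on WHITE (2,4): turn R to E, flip to black, move to (2,5). |black|=5
Step 2: on WHITE (2,5): turn R to S, flip to black, move to (3,5). |black|=6
Step 3: on WHITE (3,5): turn R to W, flip to black, move to (3,4). |black|=7
Step 4: on WHITE (3,4): turn R to N, flip to black, move to (2,4). |black|=8
Step 5: on BLACK (2,4): turn L to W, flip to white, move to (2,3). |black|=7
Step 6: on WHITE (2,3): turn R to N, flip to black, move to (1,3). |black|=8
Step 7: on WHITE (1,3): turn R to E, flip to black, move to (1,4). |black|=9
Step 8: on WHITE (1,4): turn R to S, flip to black, move to (2,4). |black|=10
Step 9: on WHITE (2,4): turn R to W, flip to black, move to (2,3). |black|=11
Step 10: on BLACK (2,3): turn L to S, flip to white, move to (3,3). |black|=10
Step 11: on WHITE (3,3): turn R to W, flip to black, move to (3,2). |black|=11
Step 12: on WHITE (3,2): turn R to N, flip to black, move to (2,2). |black|=12
Step 13: on WHITE (2,2): turn R to E, flip to black, move to (2,3). |black|=13
Step 14: on WHITE (2,3): turn R to S, flip to black, move to (3,3). |black|=14
Step 15: on BLACK (3,3): turn L to E, flip to white, move to (3,4). |black|=13
Step 16: on BLACK (3,4): turn L to N, flip to white, move to (2,4). |black|=12
Step 17: on BLACK (2,4): turn L to W, flip to white, move to (2,3). |black|=11
Step 18: on BLACK (2,3): turn L to S, flip to white, move to (3,3). |black|=10

Answer: 10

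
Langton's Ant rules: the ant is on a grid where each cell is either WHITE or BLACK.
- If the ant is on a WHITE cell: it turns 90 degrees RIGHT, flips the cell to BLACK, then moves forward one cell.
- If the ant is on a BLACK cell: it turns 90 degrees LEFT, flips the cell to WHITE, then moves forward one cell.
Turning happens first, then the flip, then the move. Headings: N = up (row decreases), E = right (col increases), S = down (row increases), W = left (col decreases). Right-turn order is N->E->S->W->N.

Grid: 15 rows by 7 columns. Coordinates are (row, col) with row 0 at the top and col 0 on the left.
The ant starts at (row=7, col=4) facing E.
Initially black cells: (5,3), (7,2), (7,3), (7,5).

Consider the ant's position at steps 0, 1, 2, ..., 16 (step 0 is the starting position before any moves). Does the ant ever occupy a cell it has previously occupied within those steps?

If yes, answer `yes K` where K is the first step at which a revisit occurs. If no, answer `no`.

Answer: yes 8

Derivation:
Step 1: on WHITE (7,4): turn R to S, flip to black, move to (8,4). |black|=5 — new cell
Step 2: on WHITE (8,4): turn R to W, flip to black, move to (8,3). |black|=6 — new cell
Step 3: on WHITE (8,3): turn R to N, flip to black, move to (7,3). |black|=7 — new cell
Step 4: on BLACK (7,3): turn L to W, flip to white, move to (7,2). |black|=6 — new cell
Step 5: on BLACK (7,2): turn L to S, flip to white, move to (8,2). |black|=5 — new cell
Step 6: on WHITE (8,2): turn R to W, flip to black, move to (8,1). |black|=6 — new cell
Step 7: on WHITE (8,1): turn R to N, flip to black, move to (7,1). |black|=7 — new cell
Step 8: on WHITE (7,1): turn R to E, flip to black, move to (7,2). |black|=8 — REVISIT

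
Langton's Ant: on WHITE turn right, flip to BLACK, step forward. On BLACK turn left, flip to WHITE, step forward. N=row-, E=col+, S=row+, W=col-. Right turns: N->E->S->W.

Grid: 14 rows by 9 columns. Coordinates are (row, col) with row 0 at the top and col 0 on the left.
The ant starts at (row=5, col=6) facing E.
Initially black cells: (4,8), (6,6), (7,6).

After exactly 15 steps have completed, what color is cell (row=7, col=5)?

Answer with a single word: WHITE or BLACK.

Step 1: on WHITE (5,6): turn R to S, flip to black, move to (6,6). |black|=4
Step 2: on BLACK (6,6): turn L to E, flip to white, move to (6,7). |black|=3
Step 3: on WHITE (6,7): turn R to S, flip to black, move to (7,7). |black|=4
Step 4: on WHITE (7,7): turn R to W, flip to black, move to (7,6). |black|=5
Step 5: on BLACK (7,6): turn L to S, flip to white, move to (8,6). |black|=4
Step 6: on WHITE (8,6): turn R to W, flip to black, move to (8,5). |black|=5
Step 7: on WHITE (8,5): turn R to N, flip to black, move to (7,5). |black|=6
Step 8: on WHITE (7,5): turn R to E, flip to black, move to (7,6). |black|=7
Step 9: on WHITE (7,6): turn R to S, flip to black, move to (8,6). |black|=8
Step 10: on BLACK (8,6): turn L to E, flip to white, move to (8,7). |black|=7
Step 11: on WHITE (8,7): turn R to S, flip to black, move to (9,7). |black|=8
Step 12: on WHITE (9,7): turn R to W, flip to black, move to (9,6). |black|=9
Step 13: on WHITE (9,6): turn R to N, flip to black, move to (8,6). |black|=10
Step 14: on WHITE (8,6): turn R to E, flip to black, move to (8,7). |black|=11
Step 15: on BLACK (8,7): turn L to N, flip to white, move to (7,7). |black|=10

Answer: BLACK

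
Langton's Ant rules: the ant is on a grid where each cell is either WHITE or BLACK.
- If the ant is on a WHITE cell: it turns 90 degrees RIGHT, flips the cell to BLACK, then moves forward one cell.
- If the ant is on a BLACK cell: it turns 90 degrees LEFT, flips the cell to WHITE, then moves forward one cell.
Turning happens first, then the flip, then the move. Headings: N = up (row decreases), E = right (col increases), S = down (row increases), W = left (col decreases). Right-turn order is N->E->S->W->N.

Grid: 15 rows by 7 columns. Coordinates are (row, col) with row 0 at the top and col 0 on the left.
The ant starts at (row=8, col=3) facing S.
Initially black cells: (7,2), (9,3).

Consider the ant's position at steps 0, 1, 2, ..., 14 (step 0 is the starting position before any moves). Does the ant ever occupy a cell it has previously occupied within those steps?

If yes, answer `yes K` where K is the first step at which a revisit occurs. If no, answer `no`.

Step 1: on WHITE (8,3): turn R to W, flip to black, move to (8,2). |black|=3 — new cell
Step 2: on WHITE (8,2): turn R to N, flip to black, move to (7,2). |black|=4 — new cell
Step 3: on BLACK (7,2): turn L to W, flip to white, move to (7,1). |black|=3 — new cell
Step 4: on WHITE (7,1): turn R to N, flip to black, move to (6,1). |black|=4 — new cell
Step 5: on WHITE (6,1): turn R to E, flip to black, move to (6,2). |black|=5 — new cell
Step 6: on WHITE (6,2): turn R to S, flip to black, move to (7,2). |black|=6 — REVISIT

Answer: yes 6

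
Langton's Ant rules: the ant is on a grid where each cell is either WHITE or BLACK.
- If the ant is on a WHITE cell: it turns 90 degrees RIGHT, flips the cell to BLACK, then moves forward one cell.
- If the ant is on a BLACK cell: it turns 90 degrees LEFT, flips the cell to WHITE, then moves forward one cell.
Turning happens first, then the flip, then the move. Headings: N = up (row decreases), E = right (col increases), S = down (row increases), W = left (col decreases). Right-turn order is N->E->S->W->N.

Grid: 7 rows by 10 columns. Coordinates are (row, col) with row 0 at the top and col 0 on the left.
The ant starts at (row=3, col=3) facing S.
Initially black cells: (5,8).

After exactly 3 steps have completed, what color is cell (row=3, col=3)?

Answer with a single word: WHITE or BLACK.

Answer: BLACK

Derivation:
Step 1: on WHITE (3,3): turn R to W, flip to black, move to (3,2). |black|=2
Step 2: on WHITE (3,2): turn R to N, flip to black, move to (2,2). |black|=3
Step 3: on WHITE (2,2): turn R to E, flip to black, move to (2,3). |black|=4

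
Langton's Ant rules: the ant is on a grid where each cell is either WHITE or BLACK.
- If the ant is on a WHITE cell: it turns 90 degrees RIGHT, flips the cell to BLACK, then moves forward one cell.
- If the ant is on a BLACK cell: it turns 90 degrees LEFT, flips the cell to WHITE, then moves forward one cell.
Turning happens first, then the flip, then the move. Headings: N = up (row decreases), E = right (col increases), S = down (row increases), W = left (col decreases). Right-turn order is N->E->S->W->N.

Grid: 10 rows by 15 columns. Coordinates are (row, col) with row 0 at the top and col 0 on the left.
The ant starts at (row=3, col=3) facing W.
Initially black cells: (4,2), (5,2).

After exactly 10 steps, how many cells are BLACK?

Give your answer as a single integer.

Answer: 6

Derivation:
Step 1: on WHITE (3,3): turn R to N, flip to black, move to (2,3). |black|=3
Step 2: on WHITE (2,3): turn R to E, flip to black, move to (2,4). |black|=4
Step 3: on WHITE (2,4): turn R to S, flip to black, move to (3,4). |black|=5
Step 4: on WHITE (3,4): turn R to W, flip to black, move to (3,3). |black|=6
Step 5: on BLACK (3,3): turn L to S, flip to white, move to (4,3). |black|=5
Step 6: on WHITE (4,3): turn R to W, flip to black, move to (4,2). |black|=6
Step 7: on BLACK (4,2): turn L to S, flip to white, move to (5,2). |black|=5
Step 8: on BLACK (5,2): turn L to E, flip to white, move to (5,3). |black|=4
Step 9: on WHITE (5,3): turn R to S, flip to black, move to (6,3). |black|=5
Step 10: on WHITE (6,3): turn R to W, flip to black, move to (6,2). |black|=6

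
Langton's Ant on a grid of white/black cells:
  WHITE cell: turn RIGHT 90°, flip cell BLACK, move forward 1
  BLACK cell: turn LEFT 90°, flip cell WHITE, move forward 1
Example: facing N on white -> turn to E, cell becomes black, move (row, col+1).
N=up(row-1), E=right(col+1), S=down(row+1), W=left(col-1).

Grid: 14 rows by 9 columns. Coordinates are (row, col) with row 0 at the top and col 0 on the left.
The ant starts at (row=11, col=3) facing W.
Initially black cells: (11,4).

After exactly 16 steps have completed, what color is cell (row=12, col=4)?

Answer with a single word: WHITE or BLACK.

Step 1: on WHITE (11,3): turn R to N, flip to black, move to (10,3). |black|=2
Step 2: on WHITE (10,3): turn R to E, flip to black, move to (10,4). |black|=3
Step 3: on WHITE (10,4): turn R to S, flip to black, move to (11,4). |black|=4
Step 4: on BLACK (11,4): turn L to E, flip to white, move to (11,5). |black|=3
Step 5: on WHITE (11,5): turn R to S, flip to black, move to (12,5). |black|=4
Step 6: on WHITE (12,5): turn R to W, flip to black, move to (12,4). |black|=5
Step 7: on WHITE (12,4): turn R to N, flip to black, move to (11,4). |black|=6
Step 8: on WHITE (11,4): turn R to E, flip to black, move to (11,5). |black|=7
Step 9: on BLACK (11,5): turn L to N, flip to white, move to (10,5). |black|=6
Step 10: on WHITE (10,5): turn R to E, flip to black, move to (10,6). |black|=7
Step 11: on WHITE (10,6): turn R to S, flip to black, move to (11,6). |black|=8
Step 12: on WHITE (11,6): turn R to W, flip to black, move to (11,5). |black|=9
Step 13: on WHITE (11,5): turn R to N, flip to black, move to (10,5). |black|=10
Step 14: on BLACK (10,5): turn L to W, flip to white, move to (10,4). |black|=9
Step 15: on BLACK (10,4): turn L to S, flip to white, move to (11,4). |black|=8
Step 16: on BLACK (11,4): turn L to E, flip to white, move to (11,5). |black|=7

Answer: BLACK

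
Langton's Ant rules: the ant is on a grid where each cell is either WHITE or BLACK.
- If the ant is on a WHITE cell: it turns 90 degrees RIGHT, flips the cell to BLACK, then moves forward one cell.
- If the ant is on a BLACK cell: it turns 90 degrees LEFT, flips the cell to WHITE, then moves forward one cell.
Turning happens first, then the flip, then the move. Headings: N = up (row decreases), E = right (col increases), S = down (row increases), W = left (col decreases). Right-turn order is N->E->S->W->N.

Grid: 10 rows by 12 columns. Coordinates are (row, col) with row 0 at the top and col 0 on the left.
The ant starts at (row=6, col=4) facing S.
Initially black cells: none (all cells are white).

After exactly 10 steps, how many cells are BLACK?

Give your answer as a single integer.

Answer: 6

Derivation:
Step 1: on WHITE (6,4): turn R to W, flip to black, move to (6,3). |black|=1
Step 2: on WHITE (6,3): turn R to N, flip to black, move to (5,3). |black|=2
Step 3: on WHITE (5,3): turn R to E, flip to black, move to (5,4). |black|=3
Step 4: on WHITE (5,4): turn R to S, flip to black, move to (6,4). |black|=4
Step 5: on BLACK (6,4): turn L to E, flip to white, move to (6,5). |black|=3
Step 6: on WHITE (6,5): turn R to S, flip to black, move to (7,5). |black|=4
Step 7: on WHITE (7,5): turn R to W, flip to black, move to (7,4). |black|=5
Step 8: on WHITE (7,4): turn R to N, flip to black, move to (6,4). |black|=6
Step 9: on WHITE (6,4): turn R to E, flip to black, move to (6,5). |black|=7
Step 10: on BLACK (6,5): turn L to N, flip to white, move to (5,5). |black|=6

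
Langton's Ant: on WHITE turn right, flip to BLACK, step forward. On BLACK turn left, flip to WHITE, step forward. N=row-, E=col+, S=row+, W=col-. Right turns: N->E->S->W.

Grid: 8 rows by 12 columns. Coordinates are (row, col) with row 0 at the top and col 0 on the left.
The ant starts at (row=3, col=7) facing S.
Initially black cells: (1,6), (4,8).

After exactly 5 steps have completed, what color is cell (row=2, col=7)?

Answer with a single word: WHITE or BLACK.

Step 1: on WHITE (3,7): turn R to W, flip to black, move to (3,6). |black|=3
Step 2: on WHITE (3,6): turn R to N, flip to black, move to (2,6). |black|=4
Step 3: on WHITE (2,6): turn R to E, flip to black, move to (2,7). |black|=5
Step 4: on WHITE (2,7): turn R to S, flip to black, move to (3,7). |black|=6
Step 5: on BLACK (3,7): turn L to E, flip to white, move to (3,8). |black|=5

Answer: BLACK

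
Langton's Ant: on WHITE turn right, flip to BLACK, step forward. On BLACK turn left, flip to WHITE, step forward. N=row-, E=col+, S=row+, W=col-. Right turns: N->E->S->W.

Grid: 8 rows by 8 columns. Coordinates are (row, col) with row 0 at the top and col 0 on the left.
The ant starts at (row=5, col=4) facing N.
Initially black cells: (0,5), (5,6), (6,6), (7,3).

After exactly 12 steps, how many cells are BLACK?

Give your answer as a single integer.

Answer: 12

Derivation:
Step 1: on WHITE (5,4): turn R to E, flip to black, move to (5,5). |black|=5
Step 2: on WHITE (5,5): turn R to S, flip to black, move to (6,5). |black|=6
Step 3: on WHITE (6,5): turn R to W, flip to black, move to (6,4). |black|=7
Step 4: on WHITE (6,4): turn R to N, flip to black, move to (5,4). |black|=8
Step 5: on BLACK (5,4): turn L to W, flip to white, move to (5,3). |black|=7
Step 6: on WHITE (5,3): turn R to N, flip to black, move to (4,3). |black|=8
Step 7: on WHITE (4,3): turn R to E, flip to black, move to (4,4). |black|=9
Step 8: on WHITE (4,4): turn R to S, flip to black, move to (5,4). |black|=10
Step 9: on WHITE (5,4): turn R to W, flip to black, move to (5,3). |black|=11
Step 10: on BLACK (5,3): turn L to S, flip to white, move to (6,3). |black|=10
Step 11: on WHITE (6,3): turn R to W, flip to black, move to (6,2). |black|=11
Step 12: on WHITE (6,2): turn R to N, flip to black, move to (5,2). |black|=12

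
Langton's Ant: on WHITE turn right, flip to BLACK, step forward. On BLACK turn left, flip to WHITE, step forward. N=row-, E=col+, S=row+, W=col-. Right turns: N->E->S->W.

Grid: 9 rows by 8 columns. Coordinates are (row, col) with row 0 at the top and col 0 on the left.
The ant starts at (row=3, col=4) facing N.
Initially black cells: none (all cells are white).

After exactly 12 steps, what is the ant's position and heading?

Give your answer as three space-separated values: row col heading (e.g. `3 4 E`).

Answer: 3 2 N

Derivation:
Step 1: on WHITE (3,4): turn R to E, flip to black, move to (3,5). |black|=1
Step 2: on WHITE (3,5): turn R to S, flip to black, move to (4,5). |black|=2
Step 3: on WHITE (4,5): turn R to W, flip to black, move to (4,4). |black|=3
Step 4: on WHITE (4,4): turn R to N, flip to black, move to (3,4). |black|=4
Step 5: on BLACK (3,4): turn L to W, flip to white, move to (3,3). |black|=3
Step 6: on WHITE (3,3): turn R to N, flip to black, move to (2,3). |black|=4
Step 7: on WHITE (2,3): turn R to E, flip to black, move to (2,4). |black|=5
Step 8: on WHITE (2,4): turn R to S, flip to black, move to (3,4). |black|=6
Step 9: on WHITE (3,4): turn R to W, flip to black, move to (3,3). |black|=7
Step 10: on BLACK (3,3): turn L to S, flip to white, move to (4,3). |black|=6
Step 11: on WHITE (4,3): turn R to W, flip to black, move to (4,2). |black|=7
Step 12: on WHITE (4,2): turn R to N, flip to black, move to (3,2). |black|=8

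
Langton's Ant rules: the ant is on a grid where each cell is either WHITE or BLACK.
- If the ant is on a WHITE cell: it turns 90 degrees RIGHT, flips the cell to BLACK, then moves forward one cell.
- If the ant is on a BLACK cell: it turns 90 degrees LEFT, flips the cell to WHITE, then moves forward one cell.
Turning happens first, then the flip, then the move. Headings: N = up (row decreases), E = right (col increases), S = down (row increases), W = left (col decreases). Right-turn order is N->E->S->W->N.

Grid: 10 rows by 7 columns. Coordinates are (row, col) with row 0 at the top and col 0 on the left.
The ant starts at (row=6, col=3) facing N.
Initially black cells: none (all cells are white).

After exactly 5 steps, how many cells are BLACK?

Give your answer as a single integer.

Answer: 3

Derivation:
Step 1: on WHITE (6,3): turn R to E, flip to black, move to (6,4). |black|=1
Step 2: on WHITE (6,4): turn R to S, flip to black, move to (7,4). |black|=2
Step 3: on WHITE (7,4): turn R to W, flip to black, move to (7,3). |black|=3
Step 4: on WHITE (7,3): turn R to N, flip to black, move to (6,3). |black|=4
Step 5: on BLACK (6,3): turn L to W, flip to white, move to (6,2). |black|=3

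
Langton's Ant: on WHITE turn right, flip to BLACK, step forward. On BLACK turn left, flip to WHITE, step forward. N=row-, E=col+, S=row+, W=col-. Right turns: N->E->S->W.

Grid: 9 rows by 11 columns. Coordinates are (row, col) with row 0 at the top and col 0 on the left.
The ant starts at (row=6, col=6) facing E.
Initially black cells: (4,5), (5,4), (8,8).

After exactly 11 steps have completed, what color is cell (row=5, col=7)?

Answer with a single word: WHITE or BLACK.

Step 1: on WHITE (6,6): turn R to S, flip to black, move to (7,6). |black|=4
Step 2: on WHITE (7,6): turn R to W, flip to black, move to (7,5). |black|=5
Step 3: on WHITE (7,5): turn R to N, flip to black, move to (6,5). |black|=6
Step 4: on WHITE (6,5): turn R to E, flip to black, move to (6,6). |black|=7
Step 5: on BLACK (6,6): turn L to N, flip to white, move to (5,6). |black|=6
Step 6: on WHITE (5,6): turn R to E, flip to black, move to (5,7). |black|=7
Step 7: on WHITE (5,7): turn R to S, flip to black, move to (6,7). |black|=8
Step 8: on WHITE (6,7): turn R to W, flip to black, move to (6,6). |black|=9
Step 9: on WHITE (6,6): turn R to N, flip to black, move to (5,6). |black|=10
Step 10: on BLACK (5,6): turn L to W, flip to white, move to (5,5). |black|=9
Step 11: on WHITE (5,5): turn R to N, flip to black, move to (4,5). |black|=10

Answer: BLACK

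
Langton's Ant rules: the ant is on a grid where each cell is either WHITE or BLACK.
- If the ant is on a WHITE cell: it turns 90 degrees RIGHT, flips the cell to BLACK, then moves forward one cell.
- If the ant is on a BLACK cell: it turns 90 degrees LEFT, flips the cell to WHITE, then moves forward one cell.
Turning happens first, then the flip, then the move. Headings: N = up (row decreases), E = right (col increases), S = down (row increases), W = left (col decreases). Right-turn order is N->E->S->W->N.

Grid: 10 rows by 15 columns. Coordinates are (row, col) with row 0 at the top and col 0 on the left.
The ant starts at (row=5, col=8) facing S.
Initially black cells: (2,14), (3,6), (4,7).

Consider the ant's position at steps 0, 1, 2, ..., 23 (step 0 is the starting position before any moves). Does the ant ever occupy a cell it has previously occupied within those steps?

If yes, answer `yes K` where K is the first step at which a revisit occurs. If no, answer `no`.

Answer: yes 8

Derivation:
Step 1: on WHITE (5,8): turn R to W, flip to black, move to (5,7). |black|=4 — new cell
Step 2: on WHITE (5,7): turn R to N, flip to black, move to (4,7). |black|=5 — new cell
Step 3: on BLACK (4,7): turn L to W, flip to white, move to (4,6). |black|=4 — new cell
Step 4: on WHITE (4,6): turn R to N, flip to black, move to (3,6). |black|=5 — new cell
Step 5: on BLACK (3,6): turn L to W, flip to white, move to (3,5). |black|=4 — new cell
Step 6: on WHITE (3,5): turn R to N, flip to black, move to (2,5). |black|=5 — new cell
Step 7: on WHITE (2,5): turn R to E, flip to black, move to (2,6). |black|=6 — new cell
Step 8: on WHITE (2,6): turn R to S, flip to black, move to (3,6). |black|=7 — REVISIT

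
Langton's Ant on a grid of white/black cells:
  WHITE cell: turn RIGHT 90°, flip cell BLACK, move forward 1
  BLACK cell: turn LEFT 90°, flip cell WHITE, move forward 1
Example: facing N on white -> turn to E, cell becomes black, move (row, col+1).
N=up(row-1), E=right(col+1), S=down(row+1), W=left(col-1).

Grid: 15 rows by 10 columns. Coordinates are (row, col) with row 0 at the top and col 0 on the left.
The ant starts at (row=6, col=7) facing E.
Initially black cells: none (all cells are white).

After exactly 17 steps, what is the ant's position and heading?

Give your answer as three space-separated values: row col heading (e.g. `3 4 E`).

Step 1: on WHITE (6,7): turn R to S, flip to black, move to (7,7). |black|=1
Step 2: on WHITE (7,7): turn R to W, flip to black, move to (7,6). |black|=2
Step 3: on WHITE (7,6): turn R to N, flip to black, move to (6,6). |black|=3
Step 4: on WHITE (6,6): turn R to E, flip to black, move to (6,7). |black|=4
Step 5: on BLACK (6,7): turn L to N, flip to white, move to (5,7). |black|=3
Step 6: on WHITE (5,7): turn R to E, flip to black, move to (5,8). |black|=4
Step 7: on WHITE (5,8): turn R to S, flip to black, move to (6,8). |black|=5
Step 8: on WHITE (6,8): turn R to W, flip to black, move to (6,7). |black|=6
Step 9: on WHITE (6,7): turn R to N, flip to black, move to (5,7). |black|=7
Step 10: on BLACK (5,7): turn L to W, flip to white, move to (5,6). |black|=6
Step 11: on WHITE (5,6): turn R to N, flip to black, move to (4,6). |black|=7
Step 12: on WHITE (4,6): turn R to E, flip to black, move to (4,7). |black|=8
Step 13: on WHITE (4,7): turn R to S, flip to black, move to (5,7). |black|=9
Step 14: on WHITE (5,7): turn R to W, flip to black, move to (5,6). |black|=10
Step 15: on BLACK (5,6): turn L to S, flip to white, move to (6,6). |black|=9
Step 16: on BLACK (6,6): turn L to E, flip to white, move to (6,7). |black|=8
Step 17: on BLACK (6,7): turn L to N, flip to white, move to (5,7). |black|=7

Answer: 5 7 N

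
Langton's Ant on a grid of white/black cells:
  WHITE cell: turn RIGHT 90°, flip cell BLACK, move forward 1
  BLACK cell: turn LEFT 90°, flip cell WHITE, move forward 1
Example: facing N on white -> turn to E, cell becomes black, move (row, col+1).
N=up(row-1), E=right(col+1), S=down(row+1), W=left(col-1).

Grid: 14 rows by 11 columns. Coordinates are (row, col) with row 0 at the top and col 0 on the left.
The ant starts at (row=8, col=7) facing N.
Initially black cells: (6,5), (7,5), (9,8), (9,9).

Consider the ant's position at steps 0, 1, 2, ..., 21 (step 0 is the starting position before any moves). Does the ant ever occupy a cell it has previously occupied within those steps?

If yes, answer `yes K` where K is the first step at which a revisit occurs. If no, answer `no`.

Step 1: on WHITE (8,7): turn R to E, flip to black, move to (8,8). |black|=5 — new cell
Step 2: on WHITE (8,8): turn R to S, flip to black, move to (9,8). |black|=6 — new cell
Step 3: on BLACK (9,8): turn L to E, flip to white, move to (9,9). |black|=5 — new cell
Step 4: on BLACK (9,9): turn L to N, flip to white, move to (8,9). |black|=4 — new cell
Step 5: on WHITE (8,9): turn R to E, flip to black, move to (8,10). |black|=5 — new cell
Step 6: on WHITE (8,10): turn R to S, flip to black, move to (9,10). |black|=6 — new cell
Step 7: on WHITE (9,10): turn R to W, flip to black, move to (9,9). |black|=7 — REVISIT

Answer: yes 7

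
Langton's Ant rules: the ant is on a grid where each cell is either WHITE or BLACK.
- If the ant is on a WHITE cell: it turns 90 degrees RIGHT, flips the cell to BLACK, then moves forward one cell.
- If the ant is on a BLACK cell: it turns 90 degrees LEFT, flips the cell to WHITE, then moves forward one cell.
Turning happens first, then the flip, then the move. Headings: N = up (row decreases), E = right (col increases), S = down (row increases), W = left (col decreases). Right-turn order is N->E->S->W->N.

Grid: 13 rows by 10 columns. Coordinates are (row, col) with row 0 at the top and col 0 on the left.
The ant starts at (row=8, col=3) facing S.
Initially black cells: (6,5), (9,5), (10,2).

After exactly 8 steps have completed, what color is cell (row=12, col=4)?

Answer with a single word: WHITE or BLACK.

Step 1: on WHITE (8,3): turn R to W, flip to black, move to (8,2). |black|=4
Step 2: on WHITE (8,2): turn R to N, flip to black, move to (7,2). |black|=5
Step 3: on WHITE (7,2): turn R to E, flip to black, move to (7,3). |black|=6
Step 4: on WHITE (7,3): turn R to S, flip to black, move to (8,3). |black|=7
Step 5: on BLACK (8,3): turn L to E, flip to white, move to (8,4). |black|=6
Step 6: on WHITE (8,4): turn R to S, flip to black, move to (9,4). |black|=7
Step 7: on WHITE (9,4): turn R to W, flip to black, move to (9,3). |black|=8
Step 8: on WHITE (9,3): turn R to N, flip to black, move to (8,3). |black|=9

Answer: WHITE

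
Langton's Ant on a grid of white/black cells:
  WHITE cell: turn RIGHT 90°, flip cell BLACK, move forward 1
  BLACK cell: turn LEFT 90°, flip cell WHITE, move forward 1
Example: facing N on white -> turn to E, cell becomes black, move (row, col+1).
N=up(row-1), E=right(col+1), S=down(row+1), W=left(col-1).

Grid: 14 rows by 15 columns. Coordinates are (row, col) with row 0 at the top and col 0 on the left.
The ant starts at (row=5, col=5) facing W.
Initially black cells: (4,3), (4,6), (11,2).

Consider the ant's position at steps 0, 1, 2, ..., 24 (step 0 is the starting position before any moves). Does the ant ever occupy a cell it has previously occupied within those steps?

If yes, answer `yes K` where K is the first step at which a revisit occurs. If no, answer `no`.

Step 1: on WHITE (5,5): turn R to N, flip to black, move to (4,5). |black|=4 — new cell
Step 2: on WHITE (4,5): turn R to E, flip to black, move to (4,6). |black|=5 — new cell
Step 3: on BLACK (4,6): turn L to N, flip to white, move to (3,6). |black|=4 — new cell
Step 4: on WHITE (3,6): turn R to E, flip to black, move to (3,7). |black|=5 — new cell
Step 5: on WHITE (3,7): turn R to S, flip to black, move to (4,7). |black|=6 — new cell
Step 6: on WHITE (4,7): turn R to W, flip to black, move to (4,6). |black|=7 — REVISIT

Answer: yes 6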